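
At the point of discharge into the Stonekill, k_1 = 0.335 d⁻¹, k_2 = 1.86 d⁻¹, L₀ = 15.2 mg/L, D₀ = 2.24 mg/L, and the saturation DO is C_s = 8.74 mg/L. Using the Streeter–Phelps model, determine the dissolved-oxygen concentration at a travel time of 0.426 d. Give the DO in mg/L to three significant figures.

k_1 L₀/(k_2−k_1) = 0.335×15.2/(1.86−0.335) = 5.092/1.525 = 3.339 mg/L.
e^(−k_1 t) = e^(−0.335×0.4260) = 0.8670; e^(−k_2 t) = e^(−1.86×0.4260) = 0.4528.
D = 3.339 × (0.8670 − 0.4528) + 2.24 × 0.4528 = 1.383 + 1.014 = 2.397 mg/L.
DO = C_s − D = 8.74 − 2.397 = 6.343 mg/L.

DO ≈ 6.34 mg/L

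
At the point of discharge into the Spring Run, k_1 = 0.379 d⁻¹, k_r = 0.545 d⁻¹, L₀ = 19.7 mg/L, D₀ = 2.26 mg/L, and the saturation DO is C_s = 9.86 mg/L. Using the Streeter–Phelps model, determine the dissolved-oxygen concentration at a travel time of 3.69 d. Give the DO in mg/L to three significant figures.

k_1 L₀/(k_r−k_1) = 0.379×19.7/(0.545−0.379) = 7.466/0.1660 = 44.98 mg/L.
e^(−k_1 t) = e^(−0.379×3.690) = 0.2470; e^(−k_r t) = e^(−0.545×3.690) = 0.1338.
D = 44.98 × (0.2470 − 0.1338) + 2.26 × 0.1338 = 5.088 + 0.3025 = 5.390 mg/L.
DO = C_s − D = 9.86 − 5.390 = 4.470 mg/L.

DO ≈ 4.47 mg/L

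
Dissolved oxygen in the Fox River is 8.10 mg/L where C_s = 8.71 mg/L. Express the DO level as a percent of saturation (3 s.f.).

% saturation = C/C_s × 100 = 8.10/8.71 × 100 = 93.0 %.

93.0 % saturation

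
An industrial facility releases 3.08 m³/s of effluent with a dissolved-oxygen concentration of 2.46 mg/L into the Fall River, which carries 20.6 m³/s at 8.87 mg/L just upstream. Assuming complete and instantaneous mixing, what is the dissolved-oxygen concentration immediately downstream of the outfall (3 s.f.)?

Flow-weighted mixing: C = (Q_r C_r + Q_w C_w)/(Q_r + Q_w)
= (20.6×8.87 + 3.08×2.46)/(20.6 + 3.08) = 190.3/23.68 = 8.036 mg/L.

8.04 mg/L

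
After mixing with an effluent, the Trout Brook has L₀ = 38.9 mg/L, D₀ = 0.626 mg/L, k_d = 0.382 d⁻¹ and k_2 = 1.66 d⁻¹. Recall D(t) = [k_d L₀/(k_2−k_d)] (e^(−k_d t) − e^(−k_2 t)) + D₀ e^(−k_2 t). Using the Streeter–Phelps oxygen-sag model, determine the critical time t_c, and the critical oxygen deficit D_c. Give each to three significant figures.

t_c ≈ 1.11 d; D_c ≈ 5.87 mg/L

With k_2/k_d = 4.346 and 1 − D₀(k_2−k_d)/(k_d L₀) = 0.9462,
t_c = ln(4.346 × 0.9462) / (1.66 − 0.382) = ln(4.112) / 1.278 = 1.414/1.278 = 1.106 d.
D_c = (k_d/k_2) L₀ e^(−k_d t_c) = (0.382/1.66) × 38.9 × e^(−0.382×1.106) = 0.2301 × 38.9 × 0.6553 = 5.866 mg/L.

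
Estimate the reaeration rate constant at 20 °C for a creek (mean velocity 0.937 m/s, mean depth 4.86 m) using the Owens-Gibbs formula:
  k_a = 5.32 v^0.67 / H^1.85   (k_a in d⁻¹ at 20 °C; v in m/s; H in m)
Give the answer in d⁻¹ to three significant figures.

k_a = 5.32 × 0.937^0.67 / 4.86^1.85 = 5.32 × 0.9573 / 18.63 = 0.2733 d⁻¹.

k_a ≈ 0.273 d⁻¹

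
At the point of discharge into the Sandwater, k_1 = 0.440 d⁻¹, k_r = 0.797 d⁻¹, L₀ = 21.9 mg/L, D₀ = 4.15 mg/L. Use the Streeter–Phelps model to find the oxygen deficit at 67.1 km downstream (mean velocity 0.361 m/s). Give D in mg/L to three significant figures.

Travel time t = x/v = 67.1 km / (0.361 m/s) = 67100 m / 0.361 m/s = 185900 s = 2.151 d.
k_1 L₀/(k_r−k_1) = 0.440×21.9/(0.797−0.440) = 9.636/0.3570 = 26.99 mg/L.
e^(−k_1 t) = e^(−0.440×2.151) = 0.3881; e^(−k_r t) = e^(−0.797×2.151) = 0.1800.
D = 26.99 × (0.3881 − 0.1800) + 4.15 × 0.1800 = 5.615 + 0.7472 = 6.362 mg/L.

D ≈ 6.36 mg/L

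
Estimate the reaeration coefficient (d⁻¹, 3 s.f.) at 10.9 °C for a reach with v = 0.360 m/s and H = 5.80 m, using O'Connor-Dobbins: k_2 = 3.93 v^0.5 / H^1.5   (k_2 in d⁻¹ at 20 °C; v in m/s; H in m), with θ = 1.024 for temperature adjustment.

k_2(20) = 3.93 × 0.360^0.5 / 5.80^1.5 = 3.93 × 0.6000 / 13.97 = 0.1688 d⁻¹.
k_2(10.9) = 0.1688 × 1.024^(10.9−20) = 0.1688 × 0.8059 = 0.1360 d⁻¹.

k_2 ≈ 0.136 d⁻¹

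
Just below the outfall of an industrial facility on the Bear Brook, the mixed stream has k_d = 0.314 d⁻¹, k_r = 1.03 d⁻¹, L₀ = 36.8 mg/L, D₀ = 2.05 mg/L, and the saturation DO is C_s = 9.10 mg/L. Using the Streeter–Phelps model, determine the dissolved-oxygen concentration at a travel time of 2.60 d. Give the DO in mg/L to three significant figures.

k_d L₀/(k_r−k_d) = 0.314×36.8/(1.03−0.314) = 11.56/0.7160 = 16.14 mg/L.
e^(−k_d t) = e^(−0.314×2.600) = 0.4420; e^(−k_r t) = e^(−1.03×2.600) = 0.06870.
D = 16.14 × (0.4420 − 0.06870) + 2.05 × 0.06870 = 6.025 + 0.1408 = 6.166 mg/L.
DO = C_s − D = 9.10 − 6.166 = 2.934 mg/L.

DO ≈ 2.93 mg/L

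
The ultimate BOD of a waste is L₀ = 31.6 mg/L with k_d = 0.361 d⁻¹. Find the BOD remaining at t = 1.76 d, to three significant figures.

L ≈ 16.7 mg/L

L_t = L₀ e^(−k_d t) = 31.6 × e^(−0.361×1.76) = 31.6 × 0.5297 = 16.74 mg/L.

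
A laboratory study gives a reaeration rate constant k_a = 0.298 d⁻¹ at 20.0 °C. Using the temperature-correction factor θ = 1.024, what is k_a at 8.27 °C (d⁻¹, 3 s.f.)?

k_a(T₂) = k_a(T₁) · θ^(T₂−T₁) = 0.298 × 1.024^(8.27−20.0)
= 0.298 × 1.024^-11.7 = 0.298 × 0.7571 = 0.2256 d⁻¹.

k_a ≈ 0.226 d⁻¹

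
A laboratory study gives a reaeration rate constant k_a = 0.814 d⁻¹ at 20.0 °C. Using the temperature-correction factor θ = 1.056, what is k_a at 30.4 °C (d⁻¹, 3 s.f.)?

k_a(T₂) = k_a(T₁) · θ^(T₂−T₁) = 0.814 × 1.056^(30.4−20.0)
= 0.814 × 1.056^10.4 = 0.814 × 1.762 = 1.435 d⁻¹.

k_a ≈ 1.43 d⁻¹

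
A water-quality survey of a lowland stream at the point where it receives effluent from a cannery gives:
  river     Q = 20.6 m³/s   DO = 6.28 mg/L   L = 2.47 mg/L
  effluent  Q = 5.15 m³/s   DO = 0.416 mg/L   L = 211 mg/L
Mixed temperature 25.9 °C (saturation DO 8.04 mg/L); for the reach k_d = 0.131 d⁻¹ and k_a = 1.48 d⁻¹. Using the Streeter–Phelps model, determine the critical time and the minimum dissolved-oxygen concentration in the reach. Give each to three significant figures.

t_c ≈ 0.944 d; minimum DO ≈ 4.58 mg/L

Mixed DO = (20.6×6.28 + 5.15×0.416)/(20.6+5.15) = 131.5/25.75 = 5.107 mg/L.
Mixed L₀ = (20.6×2.47 + 5.15×211)/(25.75) = 1138/25.75 = 44.18 mg/L.
Initial deficit D₀ = C_s − DO₀ = 8.04 − 5.107 = 2.933 mg/L.
t_c = (1/1.349) ln[(1.48/0.131)(1 − 2.933×1.349/(0.131×44.18))] = 0.7413 × ln(3.574) = 0.9442 d.
D_c = (0.131/1.48) × 44.18 × e^(−0.131×0.9442) = 0.08851 × 44.18 × 0.8837 = 3.455 mg/L.
Minimum DO = 8.04 − 3.455 = 4.585 mg/L.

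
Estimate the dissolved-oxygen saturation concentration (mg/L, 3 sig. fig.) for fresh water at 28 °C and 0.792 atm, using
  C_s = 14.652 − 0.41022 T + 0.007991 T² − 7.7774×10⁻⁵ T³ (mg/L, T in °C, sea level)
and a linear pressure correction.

C_s ≈ 6.12 mg/L

At sea level: C_s = 14.652 − 0.41022×28 + 0.007991×28² − 7.7774×10⁻⁵×28³ = 7.723 mg/L.
Pressure correction: C_s' = 7.723 × 0.792 = 6.117 mg/L.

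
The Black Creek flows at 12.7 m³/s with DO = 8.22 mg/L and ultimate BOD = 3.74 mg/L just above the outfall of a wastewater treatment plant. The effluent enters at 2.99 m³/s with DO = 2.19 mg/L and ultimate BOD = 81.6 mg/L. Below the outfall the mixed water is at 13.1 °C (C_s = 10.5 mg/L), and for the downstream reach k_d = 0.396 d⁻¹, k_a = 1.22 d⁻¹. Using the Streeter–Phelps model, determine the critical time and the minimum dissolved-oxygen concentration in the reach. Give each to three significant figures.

t_c ≈ 0.777 d; minimum DO ≈ 6.07 mg/L

Mixed DO = (12.7×8.22 + 2.99×2.19)/(12.7+2.99) = 110.9/15.69 = 7.071 mg/L.
Mixed L₀ = (12.7×3.74 + 2.99×81.6)/(15.69) = 291.5/15.69 = 18.58 mg/L.
Initial deficit D₀ = C_s − DO₀ = 10.5 − 7.071 = 3.429 mg/L.
t_c = (1/0.8240) ln[(1.22/0.396)(1 − 3.429×0.8240/(0.396×18.58))] = 1.214 × ln(1.898) = 0.7774 d.
D_c = (0.396/1.22) × 18.58 × e^(−0.396×0.7774) = 0.3246 × 18.58 × 0.7350 = 4.432 mg/L.
Minimum DO = 10.5 − 4.432 = 6.068 mg/L.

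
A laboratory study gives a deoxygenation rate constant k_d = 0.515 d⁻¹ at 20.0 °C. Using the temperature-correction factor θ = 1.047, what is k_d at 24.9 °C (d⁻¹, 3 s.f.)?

k_d ≈ 0.645 d⁻¹

k_d(T₂) = k_d(T₁) · θ^(T₂−T₁) = 0.515 × 1.047^(24.9−20.0)
= 0.515 × 1.047^4.90 = 0.515 × 1.252 = 0.6450 d⁻¹.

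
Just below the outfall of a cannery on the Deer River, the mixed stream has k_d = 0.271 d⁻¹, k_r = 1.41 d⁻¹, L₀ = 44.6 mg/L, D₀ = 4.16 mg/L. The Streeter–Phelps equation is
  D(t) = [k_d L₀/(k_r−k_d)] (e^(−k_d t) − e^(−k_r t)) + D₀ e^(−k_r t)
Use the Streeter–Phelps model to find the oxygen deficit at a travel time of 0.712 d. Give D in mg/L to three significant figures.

D ≈ 6.39 mg/L

k_d L₀/(k_r−k_d) = 0.271×44.6/(1.41−0.271) = 12.09/1.139 = 10.61 mg/L.
e^(−k_d t) = e^(−0.271×0.7120) = 0.8245; e^(−k_r t) = e^(−1.41×0.7120) = 0.3664.
D = 10.61 × (0.8245 − 0.3664) + 4.16 × 0.3664 = 4.861 + 1.524 = 6.385 mg/L.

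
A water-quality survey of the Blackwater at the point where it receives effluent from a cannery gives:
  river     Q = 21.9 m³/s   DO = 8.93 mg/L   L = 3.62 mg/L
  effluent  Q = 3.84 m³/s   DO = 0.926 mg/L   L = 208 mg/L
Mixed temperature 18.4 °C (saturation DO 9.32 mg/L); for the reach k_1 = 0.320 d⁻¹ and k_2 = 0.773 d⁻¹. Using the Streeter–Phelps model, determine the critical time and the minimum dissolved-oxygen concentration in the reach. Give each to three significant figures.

t_c ≈ 1.80 d; minimum DO ≈ 1.37 mg/L

Mixed DO = (21.9×8.93 + 3.84×0.926)/(21.9+3.84) = 199.1/25.74 = 7.736 mg/L.
Mixed L₀ = (21.9×3.62 + 3.84×208)/(25.74) = 878.0/25.74 = 34.11 mg/L.
Initial deficit D₀ = C_s − DO₀ = 9.32 − 7.736 = 1.584 mg/L.
t_c = (1/0.4530) ln[(0.773/0.320)(1 − 1.584×0.4530/(0.320×34.11))] = 2.208 × ln(2.257) = 1.797 d.
D_c = (0.320/0.773) × 34.11 × e^(−0.320×1.797) = 0.4140 × 34.11 × 0.5627 = 7.946 mg/L.
Minimum DO = 9.32 − 7.946 = 1.374 mg/L.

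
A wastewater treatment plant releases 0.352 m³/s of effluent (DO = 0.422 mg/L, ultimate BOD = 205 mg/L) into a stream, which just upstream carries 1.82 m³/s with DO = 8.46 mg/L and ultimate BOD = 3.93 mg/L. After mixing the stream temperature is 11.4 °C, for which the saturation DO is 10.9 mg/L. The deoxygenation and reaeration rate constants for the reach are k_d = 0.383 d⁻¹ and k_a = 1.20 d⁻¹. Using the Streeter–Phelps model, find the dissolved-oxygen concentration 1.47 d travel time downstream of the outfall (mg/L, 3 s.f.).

DO ≈ 3.44 mg/L

Mixed DO = (1.82×8.46 + 0.352×0.422)/(1.82+0.352) = 15.55/2.172 = 7.157 mg/L.
Mixed L₀ = (1.82×3.93 + 0.352×205)/(2.172) = 79.31/2.172 = 36.52 mg/L.
Initial deficit D₀ = C_s − DO₀ = 10.9 − 7.157 = 3.743 mg/L.
D(1.47) = [0.383×36.52/(1.20−0.383)](e^(−0.383×1.47) − e^(−1.20×1.47)) + 3.743 e^(−1.20×1.47)
= 17.12 × (0.5695 − 0.1714) + 3.743 × 0.1714 = 7.457 mg/L.
DO = 10.9 − 7.457 = 3.443 mg/L.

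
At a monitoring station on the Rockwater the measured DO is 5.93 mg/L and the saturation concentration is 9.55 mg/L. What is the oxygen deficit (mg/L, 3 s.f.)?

D = C_s − C = 9.55 − 5.93 = 3.62 mg/L.

D ≈ 3.62 mg/L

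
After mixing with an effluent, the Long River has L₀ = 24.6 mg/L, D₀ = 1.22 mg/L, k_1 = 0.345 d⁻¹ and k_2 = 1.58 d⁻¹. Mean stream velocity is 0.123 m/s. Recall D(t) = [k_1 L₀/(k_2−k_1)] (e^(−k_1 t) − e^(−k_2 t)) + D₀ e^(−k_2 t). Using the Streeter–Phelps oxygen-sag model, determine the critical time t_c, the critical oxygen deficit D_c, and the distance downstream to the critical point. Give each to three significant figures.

t_c = [1/(k_2−k_1)] ln[(k_2/k_1)(1 − D₀(k_2−k_1)/(k_1 L₀))]
= [1/(1.58−0.345)] ln[(1.58/0.345)(1 − 1.22×1.235/(0.345×24.6))]
= (1/1.235) ln[4.580 × 0.8225] = 0.8097 × ln(3.767) = 0.8097 × 1.326 = 1.074 d.
D_c = (k_1/k_2) L₀ e^(−k_1 t_c) = (0.345/1.58) × 24.6 × e^(−0.345×1.074) = 0.2184 × 24.6 × 0.6904 = 3.709 mg/L.
x_c = v t_c = 0.123 m/s × 1.074 d × 86400 s/d = 11410 m ≈ 11.4 km.

t_c ≈ 1.07 d; D_c ≈ 3.71 mg/L; x_c ≈ 11.4 km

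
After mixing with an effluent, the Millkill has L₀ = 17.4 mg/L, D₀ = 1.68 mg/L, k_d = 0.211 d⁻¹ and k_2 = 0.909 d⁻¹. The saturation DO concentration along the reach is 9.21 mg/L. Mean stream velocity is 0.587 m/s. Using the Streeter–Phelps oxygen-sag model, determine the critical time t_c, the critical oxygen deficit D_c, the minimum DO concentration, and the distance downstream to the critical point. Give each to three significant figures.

At the critical point dD/dt = 0, so k_d L₀ e^(−k_d t) = k_2 D. Substituting D(t) from the Streeter–Phelps equation and solving for t gives
t_c = ln[(k_2/k_d)(1 − D₀(k_2−k_d)/(k_d L₀))] / (k_2−k_d).
Here k_2−k_d = 0.6980 d⁻¹ and 1 − D₀(k_2−k_d)/(k_d L₀) = 1 − 1.68×0.6980/(0.211×17.4) = 0.6806, so
t_c = ln(4.308 × 0.6806) / 0.6980 = 1.076 / 0.6980 = 1.541 d.
D_c = (k_d/k_2) L₀ e^(−k_d t_c) = (0.211/0.909) × 17.4 × e^(−0.211×1.541) = 0.2321 × 17.4 × 0.7224 = 2.918 mg/L.
Minimum DO = C_s − D_c = 9.21 − 2.918 = 6.292 mg/L.
x_c = v t_c = 0.587 m/s × 1.541 d × 86400 s/d = 78160 m ≈ 78.2 km.

t_c ≈ 1.54 d; D_c ≈ 2.92 mg/L; min DO ≈ 6.29 mg/L; x_c ≈ 78.2 km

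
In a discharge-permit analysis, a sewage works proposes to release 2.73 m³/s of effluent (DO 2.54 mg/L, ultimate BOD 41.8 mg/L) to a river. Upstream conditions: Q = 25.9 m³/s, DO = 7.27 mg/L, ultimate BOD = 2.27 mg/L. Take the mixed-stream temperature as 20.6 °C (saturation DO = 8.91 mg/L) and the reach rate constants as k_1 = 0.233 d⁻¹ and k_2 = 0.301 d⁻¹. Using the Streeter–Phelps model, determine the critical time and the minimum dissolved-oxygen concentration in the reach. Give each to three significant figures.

Mixed DO = (25.9×7.27 + 2.73×2.54)/(25.9+2.73) = 195.2/28.63 = 6.819 mg/L.
Mixed L₀ = (25.9×2.27 + 2.73×41.8)/(28.63) = 172.9/28.63 = 6.039 mg/L.
Initial deficit D₀ = C_s − DO₀ = 8.91 − 6.819 = 2.091 mg/L.
t_c = (1/0.06800) ln[(0.301/0.233)(1 − 2.091×0.06800/(0.233×6.039))] = 14.71 × ln(1.161) = 2.199 d.
D_c = (0.233/0.301) × 6.039 × e^(−0.233×2.199) = 0.7741 × 6.039 × 0.5990 = 2.801 mg/L.
Minimum DO = 8.91 − 2.801 = 6.109 mg/L.

t_c ≈ 2.20 d; minimum DO ≈ 6.11 mg/L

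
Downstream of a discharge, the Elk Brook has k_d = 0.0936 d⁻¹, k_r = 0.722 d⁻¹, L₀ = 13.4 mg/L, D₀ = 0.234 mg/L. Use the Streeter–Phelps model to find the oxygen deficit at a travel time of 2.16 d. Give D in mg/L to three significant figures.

D ≈ 1.26 mg/L

k_d L₀/(k_r−k_d) = 0.0936×13.4/(0.722−0.0936) = 1.254/0.6284 = 1.996 mg/L.
e^(−k_d t) = e^(−0.0936×2.160) = 0.8170; e^(−k_r t) = e^(−0.722×2.160) = 0.2102.
D = 1.996 × (0.8170 − 0.2102) + 0.234 × 0.2102 = 1.211 + 0.04920 = 1.260 mg/L.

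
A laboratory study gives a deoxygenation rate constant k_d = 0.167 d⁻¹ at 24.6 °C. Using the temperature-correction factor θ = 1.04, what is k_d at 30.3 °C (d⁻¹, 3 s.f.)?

k_d(T₂) = k_d(T₁) · θ^(T₂−T₁) = 0.167 × 1.04^(30.3−24.6)
= 0.167 × 1.04^5.70 = 0.167 × 1.251 = 0.2088 d⁻¹.

k_d ≈ 0.209 d⁻¹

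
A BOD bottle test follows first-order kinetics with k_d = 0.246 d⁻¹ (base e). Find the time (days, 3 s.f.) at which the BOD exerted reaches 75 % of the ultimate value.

t ≈ 5.64 d

y/L₀ = 1 − e^(−k_d t) = 0.75 ⇒ e^(−k_d t) = 0.250
t = −ln(0.250) / 0.246 = 1.386 / 0.246 = 5.635 d.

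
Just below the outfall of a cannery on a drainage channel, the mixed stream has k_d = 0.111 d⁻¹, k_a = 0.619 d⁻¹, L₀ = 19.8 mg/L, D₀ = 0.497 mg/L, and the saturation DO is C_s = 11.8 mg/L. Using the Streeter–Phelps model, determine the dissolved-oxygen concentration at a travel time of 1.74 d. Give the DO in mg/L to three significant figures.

DO ≈ 9.54 mg/L

k_d L₀/(k_a−k_d) = 0.111×19.8/(0.619−0.111) = 2.198/0.5080 = 4.326 mg/L.
e^(−k_d t) = e^(−0.111×1.740) = 0.8244; e^(−k_a t) = e^(−0.619×1.740) = 0.3406.
D = 4.326 × (0.8244 − 0.3406) + 0.497 × 0.3406 = 2.093 + 0.1693 = 2.262 mg/L.
DO = C_s − D = 11.8 − 2.262 = 9.538 mg/L.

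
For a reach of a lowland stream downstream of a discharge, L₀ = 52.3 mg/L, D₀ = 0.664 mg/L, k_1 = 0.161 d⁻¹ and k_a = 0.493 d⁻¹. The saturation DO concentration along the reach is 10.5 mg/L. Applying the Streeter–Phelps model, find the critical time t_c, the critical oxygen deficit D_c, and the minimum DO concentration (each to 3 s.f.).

At the critical point dD/dt = 0, so k_1 L₀ e^(−k_1 t) = k_a D. Substituting D(t) from the Streeter–Phelps equation and solving for t gives
t_c = ln[(k_a/k_1)(1 − D₀(k_a−k_1)/(k_1 L₀))] / (k_a−k_1).
Here k_a−k_1 = 0.3320 d⁻¹ and 1 − D₀(k_a−k_1)/(k_1 L₀) = 1 − 0.664×0.3320/(0.161×52.3) = 0.9738, so
t_c = ln(3.062 × 0.9738) / 0.3320 = 1.093 / 0.3320 = 3.291 d.
D_c = (k_1/k_a) L₀ e^(−k_1 t_c) = (0.161/0.493) × 52.3 × e^(−0.161×3.291) = 0.3266 × 52.3 × 0.5887 = 10.05 mg/L.
Minimum DO = C_s − D_c = 10.5 − 10.05 = 0.4451 mg/L.

t_c ≈ 3.29 d; D_c ≈ 10.1 mg/L; min DO ≈ 0.445 mg/L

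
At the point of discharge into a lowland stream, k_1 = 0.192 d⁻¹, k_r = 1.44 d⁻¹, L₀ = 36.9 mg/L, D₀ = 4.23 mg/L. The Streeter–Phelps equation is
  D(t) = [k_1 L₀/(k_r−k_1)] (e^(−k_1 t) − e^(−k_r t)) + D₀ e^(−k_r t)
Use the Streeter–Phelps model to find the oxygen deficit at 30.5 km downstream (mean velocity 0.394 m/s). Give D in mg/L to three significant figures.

Travel time t = x/v = 30.5 km / (0.394 m/s) = 30500 m / 0.394 m/s = 77410 s = 0.8960 d.
k_1 L₀/(k_r−k_1) = 0.192×36.9/(1.44−0.192) = 7.085/1.248 = 5.677 mg/L.
e^(−k_1 t) = e^(−0.192×0.8960) = 0.8420; e^(−k_r t) = e^(−1.44×0.8960) = 0.2752.
D = 5.677 × (0.8420 − 0.2752) + 4.23 × 0.2752 = 3.217 + 1.164 = 4.382 mg/L.

D ≈ 4.38 mg/L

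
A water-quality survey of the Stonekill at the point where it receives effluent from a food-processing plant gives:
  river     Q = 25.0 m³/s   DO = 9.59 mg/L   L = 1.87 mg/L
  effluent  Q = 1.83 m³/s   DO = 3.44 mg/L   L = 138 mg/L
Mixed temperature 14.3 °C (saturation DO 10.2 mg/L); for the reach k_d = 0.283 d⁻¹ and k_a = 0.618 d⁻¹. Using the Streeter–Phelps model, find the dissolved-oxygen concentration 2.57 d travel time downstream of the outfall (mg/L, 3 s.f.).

DO ≈ 7.36 mg/L

Mixed DO = (25.0×9.59 + 1.83×3.44)/(25.0+1.83) = 246.0/26.83 = 9.171 mg/L.
Mixed L₀ = (25.0×1.87 + 1.83×138)/(26.83) = 299.3/26.83 = 11.16 mg/L.
Initial deficit D₀ = C_s − DO₀ = 10.2 − 9.171 = 1.029 mg/L.
D(2.57) = [0.283×11.16/(0.618−0.283)](e^(−0.283×2.57) − e^(−0.618×2.57)) + 1.029 e^(−0.618×2.57)
= 9.424 × (0.4832 − 0.2043) + 1.029 × 0.2043 = 2.839 mg/L.
DO = 10.2 − 2.839 = 7.361 mg/L.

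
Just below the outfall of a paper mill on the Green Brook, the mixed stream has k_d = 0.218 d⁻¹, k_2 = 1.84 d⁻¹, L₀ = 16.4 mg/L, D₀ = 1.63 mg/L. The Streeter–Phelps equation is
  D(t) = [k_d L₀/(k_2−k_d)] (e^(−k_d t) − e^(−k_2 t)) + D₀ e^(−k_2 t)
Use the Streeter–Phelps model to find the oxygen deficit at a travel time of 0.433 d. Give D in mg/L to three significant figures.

k_d L₀/(k_2−k_d) = 0.218×16.4/(1.84−0.218) = 3.575/1.622 = 2.204 mg/L.
e^(−k_d t) = e^(−0.218×0.4330) = 0.9099; e^(−k_2 t) = e^(−1.84×0.4330) = 0.4508.
D = 2.204 × (0.9099 − 0.4508) + 1.63 × 0.4508 = 1.012 + 0.7348 = 1.747 mg/L.

D ≈ 1.75 mg/L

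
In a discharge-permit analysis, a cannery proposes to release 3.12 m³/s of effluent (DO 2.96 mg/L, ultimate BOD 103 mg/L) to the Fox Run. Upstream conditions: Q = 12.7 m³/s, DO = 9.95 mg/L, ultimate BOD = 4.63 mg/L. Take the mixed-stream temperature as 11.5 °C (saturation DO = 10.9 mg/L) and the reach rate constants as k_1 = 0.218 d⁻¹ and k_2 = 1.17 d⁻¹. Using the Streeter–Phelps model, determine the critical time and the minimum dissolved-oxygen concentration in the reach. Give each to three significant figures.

Mixed DO = (12.7×9.95 + 3.12×2.96)/(12.7+3.12) = 135.6/15.82 = 8.571 mg/L.
Mixed L₀ = (12.7×4.63 + 3.12×103)/(15.82) = 380.2/15.82 = 24.03 mg/L.
Initial deficit D₀ = C_s − DO₀ = 10.9 − 8.571 = 2.329 mg/L.
t_c = (1/0.9520) ln[(1.17/0.218)(1 − 2.329×0.9520/(0.218×24.03))] = 1.050 × ln(3.096) = 1.187 d.
D_c = (0.218/1.17) × 24.03 × e^(−0.218×1.187) = 0.1863 × 24.03 × 0.7720 = 3.457 mg/L.
Minimum DO = 10.9 − 3.457 = 7.443 mg/L.

t_c ≈ 1.19 d; minimum DO ≈ 7.44 mg/L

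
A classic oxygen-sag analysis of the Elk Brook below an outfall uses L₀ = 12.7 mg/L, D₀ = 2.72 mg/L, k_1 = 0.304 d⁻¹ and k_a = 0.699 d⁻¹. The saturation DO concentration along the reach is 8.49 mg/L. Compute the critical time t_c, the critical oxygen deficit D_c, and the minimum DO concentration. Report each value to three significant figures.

t_c = [1/(k_a−k_1)] ln[(k_a/k_1)(1 − D₀(k_a−k_1)/(k_1 L₀))]
= [1/(0.699−0.304)] ln[(0.699/0.304)(1 − 2.72×0.3950/(0.304×12.7))]
= (1/0.3950) ln[2.299 × 0.7217] = 2.532 × ln(1.659) = 2.532 × 0.5065 = 1.282 d.
L(t_c) = L₀ e^(−k_1 t_c) = 12.7 × 0.6772 = 8.600 mg/L, and at the critical point k_a D_c = k_1 L, so D_c = (0.304/0.699) × 8.600 = 3.740 mg/L.
Minimum DO = C_s − D_c = 8.49 − 3.740 = 4.750 mg/L.

t_c ≈ 1.28 d; D_c ≈ 3.74 mg/L; min DO ≈ 4.75 mg/L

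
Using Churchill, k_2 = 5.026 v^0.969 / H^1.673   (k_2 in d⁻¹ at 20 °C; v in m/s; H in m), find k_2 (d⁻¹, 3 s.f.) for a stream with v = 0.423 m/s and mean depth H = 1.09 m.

k_2 = 5.026 × 0.423^0.969 / 1.09^1.673 = 5.026 × 0.4344 / 1.155 = 1.890 d⁻¹.

k_2 ≈ 1.89 d⁻¹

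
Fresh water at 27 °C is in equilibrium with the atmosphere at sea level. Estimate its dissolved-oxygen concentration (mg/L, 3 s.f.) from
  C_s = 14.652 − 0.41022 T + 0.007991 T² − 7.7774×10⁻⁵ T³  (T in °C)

C_s ≈ 7.87 mg/L

C_s = 14.652 − 0.41022×27 + 0.007991×27² − 7.7774×10⁻⁵×27³ = 7.871 mg/L.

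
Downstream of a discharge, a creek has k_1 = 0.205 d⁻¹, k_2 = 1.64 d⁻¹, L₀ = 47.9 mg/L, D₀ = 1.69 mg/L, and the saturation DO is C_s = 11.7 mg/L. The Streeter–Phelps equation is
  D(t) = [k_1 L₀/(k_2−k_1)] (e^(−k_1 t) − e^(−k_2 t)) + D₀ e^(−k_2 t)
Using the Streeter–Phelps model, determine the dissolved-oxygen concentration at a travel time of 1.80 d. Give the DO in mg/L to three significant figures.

DO ≈ 7.24 mg/L

k_1 L₀/(k_2−k_1) = 0.205×47.9/(1.64−0.205) = 9.819/1.435 = 6.843 mg/L.
e^(−k_1 t) = e^(−0.205×1.800) = 0.6914; e^(−k_2 t) = e^(−1.64×1.800) = 0.05224.
D = 6.843 × (0.6914 − 0.05224) + 1.69 × 0.05224 = 4.374 + 0.08828 = 4.462 mg/L.
DO = C_s − D = 11.7 − 4.462 = 7.238 mg/L.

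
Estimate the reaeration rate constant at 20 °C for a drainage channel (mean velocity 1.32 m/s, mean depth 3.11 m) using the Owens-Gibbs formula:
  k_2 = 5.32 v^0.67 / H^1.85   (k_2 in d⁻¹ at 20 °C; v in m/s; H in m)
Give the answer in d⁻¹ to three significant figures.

k_2 = 5.32 × 1.32^0.67 / 3.11^1.85 = 5.32 × 1.204 / 8.158 = 0.7854 d⁻¹.

k_2 ≈ 0.785 d⁻¹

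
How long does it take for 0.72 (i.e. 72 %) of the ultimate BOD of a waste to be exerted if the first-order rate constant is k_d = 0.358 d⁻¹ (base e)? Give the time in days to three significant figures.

y/L₀ = 1 − e^(−k_d t) = 0.72 ⇒ e^(−k_d t) = 0.280
t = −ln(0.280) / 0.358 = 1.273 / 0.358 = 3.556 d.

t ≈ 3.56 d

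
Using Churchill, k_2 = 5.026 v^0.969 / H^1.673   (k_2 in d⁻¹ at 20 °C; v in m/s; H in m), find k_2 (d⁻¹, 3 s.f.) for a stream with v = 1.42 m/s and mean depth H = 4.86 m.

k_2 ≈ 0.501 d⁻¹

k_2 = 5.026 × 1.42^0.969 / 4.86^1.673 = 5.026 × 1.405 / 14.08 = 0.5012 d⁻¹.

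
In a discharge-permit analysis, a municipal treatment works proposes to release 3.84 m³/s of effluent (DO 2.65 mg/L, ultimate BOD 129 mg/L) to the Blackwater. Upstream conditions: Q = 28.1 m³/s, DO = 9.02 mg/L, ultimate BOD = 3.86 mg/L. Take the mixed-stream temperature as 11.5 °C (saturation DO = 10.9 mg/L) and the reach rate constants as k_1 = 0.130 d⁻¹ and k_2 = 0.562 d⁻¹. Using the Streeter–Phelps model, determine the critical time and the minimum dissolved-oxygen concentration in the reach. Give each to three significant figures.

t_c ≈ 1.94 d; minimum DO ≈ 7.50 mg/L

Mixed DO = (28.1×9.02 + 3.84×2.65)/(28.1+3.84) = 263.6/31.94 = 8.254 mg/L.
Mixed L₀ = (28.1×3.86 + 3.84×129)/(31.94) = 603.8/31.94 = 18.91 mg/L.
Initial deficit D₀ = C_s − DO₀ = 10.9 − 8.254 = 2.646 mg/L.
t_c = (1/0.4320) ln[(0.562/0.130)(1 − 2.646×0.4320/(0.130×18.91))] = 2.315 × ln(2.313) = 1.941 d.
D_c = (0.130/0.562) × 18.91 × e^(−0.130×1.941) = 0.2313 × 18.91 × 0.7770 = 3.398 mg/L.
Minimum DO = 10.9 − 3.398 = 7.502 mg/L.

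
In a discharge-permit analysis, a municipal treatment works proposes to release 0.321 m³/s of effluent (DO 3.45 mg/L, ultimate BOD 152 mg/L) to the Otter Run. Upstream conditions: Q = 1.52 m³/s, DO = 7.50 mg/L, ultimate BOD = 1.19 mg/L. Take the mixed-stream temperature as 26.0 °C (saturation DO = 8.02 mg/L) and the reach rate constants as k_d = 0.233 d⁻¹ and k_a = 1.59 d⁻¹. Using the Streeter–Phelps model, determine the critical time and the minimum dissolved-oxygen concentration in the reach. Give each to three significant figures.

t_c ≈ 1.19 d; minimum DO ≈ 4.97 mg/L

Mixed DO = (1.52×7.50 + 0.321×3.45)/(1.52+0.321) = 12.51/1.841 = 6.794 mg/L.
Mixed L₀ = (1.52×1.19 + 0.321×152)/(1.841) = 50.60/1.841 = 27.49 mg/L.
Initial deficit D₀ = C_s − DO₀ = 8.02 − 6.794 = 1.226 mg/L.
t_c = (1/1.357) ln[(1.59/0.233)(1 − 1.226×1.357/(0.233×27.49))] = 0.7369 × ln(5.051) = 1.194 d.
D_c = (0.233/1.59) × 27.49 × e^(−0.233×1.194) = 0.1465 × 27.49 × 0.7572 = 3.050 mg/L.
Minimum DO = 8.02 − 3.050 = 4.970 mg/L.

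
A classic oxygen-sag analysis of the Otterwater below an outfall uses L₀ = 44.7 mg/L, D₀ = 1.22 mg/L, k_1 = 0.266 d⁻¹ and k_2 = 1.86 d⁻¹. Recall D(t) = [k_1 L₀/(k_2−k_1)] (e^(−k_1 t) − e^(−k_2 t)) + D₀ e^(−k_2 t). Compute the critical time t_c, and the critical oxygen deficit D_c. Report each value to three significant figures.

At the critical point dD/dt = 0, so k_1 L₀ e^(−k_1 t) = k_2 D. Substituting D(t) from the Streeter–Phelps equation and solving for t gives
t_c = ln[(k_2/k_1)(1 − D₀(k_2−k_1)/(k_1 L₀))] / (k_2−k_1).
Here k_2−k_1 = 1.594 d⁻¹ and 1 − D₀(k_2−k_1)/(k_1 L₀) = 1 − 1.22×1.594/(0.266×44.7) = 0.8364, so
t_c = ln(6.992 × 0.8364) / 1.594 = 1.766 / 1.594 = 1.108 d.
L(t_c) = L₀ e^(−k_1 t_c) = 44.7 × 0.7447 = 33.29 mg/L, and at the critical point k_2 D_c = k_1 L, so D_c = (0.266/1.86) × 33.29 = 4.761 mg/L.

t_c ≈ 1.11 d; D_c ≈ 4.76 mg/L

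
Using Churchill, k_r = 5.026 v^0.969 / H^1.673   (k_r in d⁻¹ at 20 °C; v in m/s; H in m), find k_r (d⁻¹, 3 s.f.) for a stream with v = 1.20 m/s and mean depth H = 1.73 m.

k_r = 5.026 × 1.20^0.969 / 1.73^1.673 = 5.026 × 1.193 / 2.502 = 2.397 d⁻¹.

k_r ≈ 2.40 d⁻¹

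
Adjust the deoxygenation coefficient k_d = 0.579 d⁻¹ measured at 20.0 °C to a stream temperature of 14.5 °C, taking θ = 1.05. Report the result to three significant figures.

k_d ≈ 0.443 d⁻¹

k_d(T₂) = k_d(T₁) · θ^(T₂−T₁) = 0.579 × 1.05^(14.5−20.0)
= 0.579 × 1.05^-5.50 = 0.579 × 0.7646 = 0.4427 d⁻¹.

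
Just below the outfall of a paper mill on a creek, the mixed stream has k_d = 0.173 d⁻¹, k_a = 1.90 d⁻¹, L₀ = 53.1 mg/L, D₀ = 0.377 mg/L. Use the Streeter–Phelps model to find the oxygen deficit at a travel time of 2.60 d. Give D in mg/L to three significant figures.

D ≈ 3.36 mg/L

k_d L₀/(k_a−k_d) = 0.173×53.1/(1.90−0.173) = 9.186/1.727 = 5.319 mg/L.
e^(−k_d t) = e^(−0.173×2.600) = 0.6378; e^(−k_a t) = e^(−1.90×2.600) = 0.007155.
D = 5.319 × (0.6378 − 0.007155) + 0.377 × 0.007155 = 3.354 + 0.002697 = 3.357 mg/L.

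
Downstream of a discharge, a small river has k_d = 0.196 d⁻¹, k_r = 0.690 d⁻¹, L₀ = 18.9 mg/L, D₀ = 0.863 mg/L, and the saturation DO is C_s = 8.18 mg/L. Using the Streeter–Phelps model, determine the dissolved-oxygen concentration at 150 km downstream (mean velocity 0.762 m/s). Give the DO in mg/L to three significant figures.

Travel time t = x/v = 150 km / (0.762 m/s) = 150000 m / 0.762 m/s = 196900 s = 2.278 d.
k_d L₀/(k_r−k_d) = 0.196×18.9/(0.690−0.196) = 3.704/0.4940 = 7.499 mg/L.
e^(−k_d t) = e^(−0.196×2.278) = 0.6398; e^(−k_r t) = e^(−0.690×2.278) = 0.2076.
D = 7.499 × (0.6398 − 0.2076) + 0.863 × 0.2076 = 3.241 + 0.1792 = 3.420 mg/L.
DO = C_s − D = 8.18 − 3.420 = 4.760 mg/L.

DO ≈ 4.76 mg/L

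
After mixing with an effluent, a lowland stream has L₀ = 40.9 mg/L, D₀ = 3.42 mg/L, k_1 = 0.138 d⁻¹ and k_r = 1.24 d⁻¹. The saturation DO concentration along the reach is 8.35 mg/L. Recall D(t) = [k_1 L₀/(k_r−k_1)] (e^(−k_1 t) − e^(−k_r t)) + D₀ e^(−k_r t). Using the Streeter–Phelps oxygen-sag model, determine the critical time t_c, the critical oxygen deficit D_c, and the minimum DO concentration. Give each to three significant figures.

At the critical point dD/dt = 0, so k_1 L₀ e^(−k_1 t) = k_r D. Substituting D(t) from the Streeter–Phelps equation and solving for t gives
t_c = ln[(k_r/k_1)(1 − D₀(k_r−k_1)/(k_1 L₀))] / (k_r−k_1).
Here k_r−k_1 = 1.102 d⁻¹ and 1 − D₀(k_r−k_1)/(k_1 L₀) = 1 − 3.42×1.102/(0.138×40.9) = 0.3323, so
t_c = ln(8.986 × 0.3323) / 1.102 = 1.094 / 1.102 = 0.9925 d.
D_c = (k_1/k_r) L₀ e^(−k_1 t_c) = (0.138/1.24) × 40.9 × e^(−0.138×0.9925) = 0.1113 × 40.9 × 0.8720 = 3.969 mg/L.
Minimum DO = C_s − D_c = 8.35 − 3.969 = 4.381 mg/L.

t_c ≈ 0.993 d; D_c ≈ 3.97 mg/L; min DO ≈ 4.38 mg/L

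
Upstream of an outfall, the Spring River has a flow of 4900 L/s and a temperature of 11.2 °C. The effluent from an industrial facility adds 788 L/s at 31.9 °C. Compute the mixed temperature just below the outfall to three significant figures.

Flow-weighted mixing: C = (Q_r C_r + Q_w C_w)/(Q_r + Q_w)
= (4900×11.2 + 788×31.9)/(4900 + 788) = 80020/5688 = 14.07 °C.

14.1 °C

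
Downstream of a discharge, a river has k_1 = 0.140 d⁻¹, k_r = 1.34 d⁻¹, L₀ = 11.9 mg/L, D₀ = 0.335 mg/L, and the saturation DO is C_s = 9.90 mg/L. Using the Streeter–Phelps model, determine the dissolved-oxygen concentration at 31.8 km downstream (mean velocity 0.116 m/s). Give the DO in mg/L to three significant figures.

Travel time t = x/v = 31.8 km / (0.116 m/s) = 31800 m / 0.116 m/s = 274100 s = 3.173 d.
k_1 L₀/(k_r−k_1) = 0.140×11.9/(1.34−0.140) = 1.666/1.200 = 1.388 mg/L.
e^(−k_1 t) = e^(−0.140×3.173) = 0.6413; e^(−k_r t) = e^(−1.34×3.173) = 0.01424.
D = 1.388 × (0.6413 − 0.01424) + 0.335 × 0.01424 = 0.8706 + 0.004771 = 0.8754 mg/L.
DO = C_s − D = 9.90 − 0.8754 = 9.025 mg/L.

DO ≈ 9.02 mg/L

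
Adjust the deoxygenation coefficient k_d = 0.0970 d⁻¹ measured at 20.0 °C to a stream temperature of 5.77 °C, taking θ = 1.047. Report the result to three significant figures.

k_d ≈ 0.0505 d⁻¹

k_d(T₂) = k_d(T₁) · θ^(T₂−T₁) = 0.0970 × 1.047^(5.77−20.0)
= 0.0970 × 1.047^-14.2 = 0.0970 × 0.5202 = 0.05046 d⁻¹.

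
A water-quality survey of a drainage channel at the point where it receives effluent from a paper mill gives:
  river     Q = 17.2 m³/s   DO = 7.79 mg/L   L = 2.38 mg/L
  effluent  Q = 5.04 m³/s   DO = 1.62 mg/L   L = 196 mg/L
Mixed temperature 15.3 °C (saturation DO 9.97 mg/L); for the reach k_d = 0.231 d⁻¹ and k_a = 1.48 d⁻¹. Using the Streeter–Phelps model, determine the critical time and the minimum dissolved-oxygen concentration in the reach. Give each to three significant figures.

t_c ≈ 1.05 d; minimum DO ≈ 4.31 mg/L

Mixed DO = (17.2×7.79 + 5.04×1.62)/(17.2+5.04) = 142.2/22.24 = 6.392 mg/L.
Mixed L₀ = (17.2×2.38 + 5.04×196)/(22.24) = 1029/22.24 = 46.26 mg/L.
Initial deficit D₀ = C_s − DO₀ = 9.97 − 6.392 = 3.578 mg/L.
t_c = (1/1.249) ln[(1.48/0.231)(1 − 3.578×1.249/(0.231×46.26))] = 0.8006 × ln(3.727) = 1.053 d.
D_c = (0.231/1.48) × 46.26 × e^(−0.231×1.053) = 0.1561 × 46.26 × 0.7840 = 5.661 mg/L.
Minimum DO = 9.97 − 5.661 = 4.309 mg/L.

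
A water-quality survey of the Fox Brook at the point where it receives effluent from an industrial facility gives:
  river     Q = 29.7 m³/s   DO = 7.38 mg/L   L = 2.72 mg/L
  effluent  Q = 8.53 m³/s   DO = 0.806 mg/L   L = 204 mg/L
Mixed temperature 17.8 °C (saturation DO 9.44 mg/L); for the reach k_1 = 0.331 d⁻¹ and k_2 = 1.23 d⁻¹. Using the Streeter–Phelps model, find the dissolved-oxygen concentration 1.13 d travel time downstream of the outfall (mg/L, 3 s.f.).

Mixed DO = (29.7×7.38 + 8.53×0.806)/(29.7+8.53) = 226.1/38.23 = 5.913 mg/L.
Mixed L₀ = (29.7×2.72 + 8.53×204)/(38.23) = 1821/38.23 = 47.63 mg/L.
Initial deficit D₀ = C_s − DO₀ = 9.44 − 5.913 = 3.527 mg/L.
D(1.13) = [0.331×47.63/(1.23−0.331)](e^(−0.331×1.13) − e^(−1.23×1.13)) + 3.527 e^(−1.23×1.13)
= 17.54 × (0.6880 − 0.2491) + 3.527 × 0.2491 = 8.575 mg/L.
DO = 9.44 − 8.575 = 0.8653 mg/L.

DO ≈ 0.865 mg/L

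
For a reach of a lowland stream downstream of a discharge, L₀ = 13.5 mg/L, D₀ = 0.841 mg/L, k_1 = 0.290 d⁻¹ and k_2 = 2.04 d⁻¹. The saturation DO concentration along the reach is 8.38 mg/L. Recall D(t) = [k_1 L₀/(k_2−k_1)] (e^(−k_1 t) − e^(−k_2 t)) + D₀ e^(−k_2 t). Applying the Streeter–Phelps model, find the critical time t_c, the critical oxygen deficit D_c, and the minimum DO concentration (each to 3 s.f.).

t_c ≈ 0.845 d; D_c ≈ 1.50 mg/L; min DO ≈ 6.88 mg/L

With k_2/k_1 = 7.034 and 1 − D₀(k_2−k_1)/(k_1 L₀) = 0.6241,
t_c = ln(7.034 × 0.6241) / (2.04 − 0.290) = ln(4.390) / 1.750 = 1.479/1.750 = 0.8453 d.
L(t_c) = L₀ e^(−k_1 t_c) = 13.5 × 0.7826 = 10.56 mg/L, and at the critical point k_2 D_c = k_1 L, so D_c = (0.290/2.04) × 10.56 = 1.502 mg/L.
Minimum DO = C_s − D_c = 8.38 − 1.502 = 6.878 mg/L.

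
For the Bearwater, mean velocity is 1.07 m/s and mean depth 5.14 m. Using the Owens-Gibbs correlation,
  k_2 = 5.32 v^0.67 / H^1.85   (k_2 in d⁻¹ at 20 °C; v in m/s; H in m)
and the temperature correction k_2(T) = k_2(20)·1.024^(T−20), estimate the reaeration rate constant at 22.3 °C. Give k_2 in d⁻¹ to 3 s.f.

k_2 ≈ 0.284 d⁻¹

k_2(20) = 5.32 × 1.07^0.67 / 5.14^1.85 = 5.32 × 1.046 / 20.67 = 0.2694 d⁻¹.
k_2(22.3) = 0.2694 × 1.024^(22.3−20) = 0.2694 × 1.056 = 0.2845 d⁻¹.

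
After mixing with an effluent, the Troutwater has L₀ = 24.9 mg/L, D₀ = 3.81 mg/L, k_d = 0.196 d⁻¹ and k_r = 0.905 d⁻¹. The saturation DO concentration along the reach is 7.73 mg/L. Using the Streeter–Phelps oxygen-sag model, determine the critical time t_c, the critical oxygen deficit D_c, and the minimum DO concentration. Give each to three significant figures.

t_c ≈ 1.02 d; D_c ≈ 4.42 mg/L; min DO ≈ 3.31 mg/L

At the critical point dD/dt = 0, so k_d L₀ e^(−k_d t) = k_r D. Substituting D(t) from the Streeter–Phelps equation and solving for t gives
t_c = ln[(k_r/k_d)(1 − D₀(k_r−k_d)/(k_d L₀))] / (k_r−k_d).
Here k_r−k_d = 0.7090 d⁻¹ and 1 − D₀(k_r−k_d)/(k_d L₀) = 1 − 3.81×0.7090/(0.196×24.9) = 0.4465, so
t_c = ln(4.617 × 0.4465) / 0.7090 = 0.7235 / 0.7090 = 1.020 d.
L(t_c) = L₀ e^(−k_d t_c) = 24.9 × 0.8187 = 20.39 mg/L, and at the critical point k_r D_c = k_d L, so D_c = (0.196/0.905) × 20.39 = 4.415 mg/L.
Minimum DO = C_s − D_c = 7.73 − 4.415 = 3.315 mg/L.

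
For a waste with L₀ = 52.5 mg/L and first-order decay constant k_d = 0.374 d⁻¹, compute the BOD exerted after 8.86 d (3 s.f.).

y ≈ 50.6 mg/L

y_t = L₀(1 − e^(−k_d t)) = 52.5 × (1 − e^(−0.374×8.86))
= 52.5 × (1 − 0.03638) = 52.5 × 0.9636 = 50.59 mg/L.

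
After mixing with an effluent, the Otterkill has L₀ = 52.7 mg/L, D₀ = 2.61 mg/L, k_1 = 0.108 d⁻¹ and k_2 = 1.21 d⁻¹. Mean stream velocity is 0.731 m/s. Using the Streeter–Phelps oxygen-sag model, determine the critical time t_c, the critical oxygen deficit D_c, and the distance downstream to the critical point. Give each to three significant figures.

t_c = [1/(k_2−k_1)] ln[(k_2/k_1)(1 − D₀(k_2−k_1)/(k_1 L₀))]
= [1/(1.21−0.108)] ln[(1.21/0.108)(1 − 2.61×1.102/(0.108×52.7))]
= (1/1.102) ln[11.20 × 0.4947] = 0.9074 × ln(5.542) = 0.9074 × 1.712 = 1.554 d.
L(t_c) = L₀ e^(−k_1 t_c) = 52.7 × 0.8455 = 44.56 mg/L, and at the critical point k_2 D_c = k_1 L, so D_c = (0.108/1.21) × 44.56 = 3.977 mg/L.
x_c = v t_c = 0.731 m/s × 1.554 d × 86400 s/d = 98140 m ≈ 98.1 km.

t_c ≈ 1.55 d; D_c ≈ 3.98 mg/L; x_c ≈ 98.1 km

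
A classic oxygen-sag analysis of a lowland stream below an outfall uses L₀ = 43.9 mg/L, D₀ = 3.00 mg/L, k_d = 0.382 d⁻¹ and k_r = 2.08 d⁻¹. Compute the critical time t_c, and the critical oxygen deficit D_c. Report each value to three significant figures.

t_c ≈ 0.785 d; D_c ≈ 5.97 mg/L

At the critical point dD/dt = 0, so k_d L₀ e^(−k_d t) = k_r D. Substituting D(t) from the Streeter–Phelps equation and solving for t gives
t_c = ln[(k_r/k_d)(1 − D₀(k_r−k_d)/(k_d L₀))] / (k_r−k_d).
Here k_r−k_d = 1.698 d⁻¹ and 1 − D₀(k_r−k_d)/(k_d L₀) = 1 − 3.00×1.698/(0.382×43.9) = 0.6962, so
t_c = ln(5.445 × 0.6962) / 1.698 = 1.333 / 1.698 = 0.7848 d.
D_c = (k_d/k_r) L₀ e^(−k_d t_c) = (0.382/2.08) × 43.9 × e^(−0.382×0.7848) = 0.1837 × 43.9 × 0.7410 = 5.974 mg/L.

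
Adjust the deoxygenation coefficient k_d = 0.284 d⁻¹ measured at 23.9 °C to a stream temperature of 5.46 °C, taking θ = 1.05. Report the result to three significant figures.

k_d(T₂) = k_d(T₁) · θ^(T₂−T₁) = 0.284 × 1.05^(5.46−23.9)
= 0.284 × 1.05^-18.4 = 0.284 × 0.4067 = 0.1155 d⁻¹.

k_d ≈ 0.116 d⁻¹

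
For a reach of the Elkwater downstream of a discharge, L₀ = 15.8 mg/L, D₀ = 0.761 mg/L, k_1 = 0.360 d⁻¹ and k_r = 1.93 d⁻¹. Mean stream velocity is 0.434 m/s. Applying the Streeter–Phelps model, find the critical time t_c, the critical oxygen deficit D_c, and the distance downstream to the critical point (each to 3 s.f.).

t_c = [1/(k_r−k_1)] ln[(k_r/k_1)(1 − D₀(k_r−k_1)/(k_1 L₀))]
= [1/(1.93−0.360)] ln[(1.93/0.360)(1 − 0.761×1.570/(0.360×15.8))]
= (1/1.570) ln[5.361 × 0.7899] = 0.6369 × ln(4.235) = 0.6369 × 1.443 = 0.9194 d.
L(t_c) = L₀ e^(−k_1 t_c) = 15.8 × 0.7182 = 11.35 mg/L, and at the critical point k_r D_c = k_1 L, so D_c = (0.360/1.93) × 11.35 = 2.117 mg/L.
x_c = v t_c = 0.434 m/s × 0.9194 d × 86400 s/d = 34470 m ≈ 34.5 km.

t_c ≈ 0.919 d; D_c ≈ 2.12 mg/L; x_c ≈ 34.5 km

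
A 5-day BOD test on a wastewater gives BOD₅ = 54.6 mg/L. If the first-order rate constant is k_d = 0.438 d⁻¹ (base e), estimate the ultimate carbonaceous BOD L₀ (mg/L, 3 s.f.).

L₀ ≈ 61.5 mg/L

BOD₅ = L₀(1 − e^(−5k_d)) ⇒ L₀ = BOD₅ / (1 − e^(−5×0.438))
= 54.6 / (1 − 0.1119) = 54.6 / 0.8881 = 61.48 mg/L.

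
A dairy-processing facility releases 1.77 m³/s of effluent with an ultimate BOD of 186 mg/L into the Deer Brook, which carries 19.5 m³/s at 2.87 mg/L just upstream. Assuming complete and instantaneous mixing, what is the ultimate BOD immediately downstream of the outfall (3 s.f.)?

Flow-weighted mixing: C = (Q_r C_r + Q_w C_w)/(Q_r + Q_w)
= (19.5×2.87 + 1.77×186)/(19.5 + 1.77) = 385.2/21.27 = 18.11 mg/L.

18.1 mg/L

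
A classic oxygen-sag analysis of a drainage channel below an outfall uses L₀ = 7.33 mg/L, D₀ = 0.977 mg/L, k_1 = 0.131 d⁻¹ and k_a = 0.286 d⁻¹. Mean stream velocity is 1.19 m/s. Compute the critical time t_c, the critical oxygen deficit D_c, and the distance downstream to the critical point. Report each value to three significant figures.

At the critical point dD/dt = 0, so k_1 L₀ e^(−k_1 t) = k_a D. Substituting D(t) from the Streeter–Phelps equation and solving for t gives
t_c = ln[(k_a/k_1)(1 − D₀(k_a−k_1)/(k_1 L₀))] / (k_a−k_1).
Here k_a−k_1 = 0.1550 d⁻¹ and 1 − D₀(k_a−k_1)/(k_1 L₀) = 1 − 0.977×0.1550/(0.131×7.33) = 0.8423, so
t_c = ln(2.183 × 0.8423) / 0.1550 = 0.6092 / 0.1550 = 3.930 d.
L(t_c) = L₀ e^(−k_1 t_c) = 7.33 × 0.5976 = 4.380 mg/L, and at the critical point k_a D_c = k_1 L, so D_c = (0.131/0.286) × 4.380 = 2.006 mg/L.
x_c = v t_c = 1.19 m/s × 3.930 d × 86400 s/d = 404100 m ≈ 404 km.

t_c ≈ 3.93 d; D_c ≈ 2.01 mg/L; x_c ≈ 404 km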